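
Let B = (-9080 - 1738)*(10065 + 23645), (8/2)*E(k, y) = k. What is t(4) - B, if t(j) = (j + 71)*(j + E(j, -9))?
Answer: 364675155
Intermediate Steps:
E(k, y) = k/4
B = -364674780 (B = -10818*33710 = -364674780)
t(j) = 5*j*(71 + j)/4 (t(j) = (j + 71)*(j + j/4) = (71 + j)*(5*j/4) = 5*j*(71 + j)/4)
t(4) - B = (5/4)*4*(71 + 4) - 1*(-364674780) = (5/4)*4*75 + 364674780 = 375 + 364674780 = 364675155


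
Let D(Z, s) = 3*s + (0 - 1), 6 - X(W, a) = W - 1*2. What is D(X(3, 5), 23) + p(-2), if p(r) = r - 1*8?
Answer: 58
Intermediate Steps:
X(W, a) = 8 - W (X(W, a) = 6 - (W - 1*2) = 6 - (W - 2) = 6 - (-2 + W) = 6 + (2 - W) = 8 - W)
p(r) = -8 + r (p(r) = r - 8 = -8 + r)
D(Z, s) = -1 + 3*s (D(Z, s) = 3*s - 1 = -1 + 3*s)
D(X(3, 5), 23) + p(-2) = (-1 + 3*23) + (-8 - 2) = (-1 + 69) - 10 = 68 - 10 = 58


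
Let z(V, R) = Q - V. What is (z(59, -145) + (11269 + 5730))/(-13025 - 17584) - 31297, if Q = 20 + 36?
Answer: -957986869/30609 ≈ -31298.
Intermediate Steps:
Q = 56
z(V, R) = 56 - V
(z(59, -145) + (11269 + 5730))/(-13025 - 17584) - 31297 = ((56 - 1*59) + (11269 + 5730))/(-13025 - 17584) - 31297 = ((56 - 59) + 16999)/(-30609) - 31297 = (-3 + 16999)*(-1/30609) - 31297 = 16996*(-1/30609) - 31297 = -16996/30609 - 31297 = -957986869/30609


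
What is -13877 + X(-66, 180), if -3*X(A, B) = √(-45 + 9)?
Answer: -13877 - 2*I ≈ -13877.0 - 2.0*I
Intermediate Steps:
X(A, B) = -2*I (X(A, B) = -√(-45 + 9)/3 = -2*I)
-13877 + X(-66, 180) = -13877 - 2*I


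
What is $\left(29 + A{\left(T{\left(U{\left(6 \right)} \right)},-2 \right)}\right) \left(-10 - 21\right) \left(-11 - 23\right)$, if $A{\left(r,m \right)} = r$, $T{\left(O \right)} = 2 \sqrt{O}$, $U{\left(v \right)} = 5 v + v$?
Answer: $43214$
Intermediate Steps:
$U{\left(v \right)} = 6 v$
$\left(29 + A{\left(T{\left(U{\left(6 \right)} \right)},-2 \right)}\right) \left(-10 - 21\right) \left(-11 - 23\right) = \left(29 + 2 \sqrt{6 \cdot 6}\right) \left(-10 - 21\right) \left(-11 - 23\right) = \left(29 + 2 \sqrt{36}\right) \left(\left(-31\right) \left(-34\right)\right) = \left(29 + 2 \cdot 6\right) 1054 = \left(29 + 12\right) 1054 = 41 \cdot 1054 = 43214$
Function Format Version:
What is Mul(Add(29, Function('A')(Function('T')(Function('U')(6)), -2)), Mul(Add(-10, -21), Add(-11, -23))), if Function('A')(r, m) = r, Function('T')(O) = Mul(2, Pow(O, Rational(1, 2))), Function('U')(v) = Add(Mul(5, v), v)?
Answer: 43214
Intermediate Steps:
Function('U')(v) = Mul(6, v)
Mul(Add(29, Function('A')(Function('T')(Function('U')(6)), -2)), Mul(Add(-10, -21), Add(-11, -23))) = Mul(Add(29, Mul(2, Pow(Mul(6, 6), Rational(1, 2)))), Mul(Add(-10, -21), Add(-11, -23))) = Mul(Add(29, Mul(2, Pow(36, Rational(1, 2)))), Mul(-31, -34)) = Mul(Add(29, Mul(2, 6)), 1054) = Mul(Add(29, 12), 1054) = Mul(41, 1054) = 43214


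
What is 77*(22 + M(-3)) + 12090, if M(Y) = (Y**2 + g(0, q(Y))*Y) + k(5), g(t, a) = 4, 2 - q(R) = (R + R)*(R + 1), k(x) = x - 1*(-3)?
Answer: 14169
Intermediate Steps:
k(x) = 3 + x (k(x) = x + 3 = 3 + x)
q(R) = 2 - 2*R*(1 + R) (q(R) = 2 - (R + R)*(R + 1) = 2 - 2*R*(1 + R))
M(Y) = 8 + Y**2 + 4*Y (M(Y) = (Y**2 + 4*Y) + (3 + 5) = (Y**2 + 4*Y) + 8 = 8 + Y**2 + 4*Y)
77*(22 + M(-3)) + 12090 = 77*(22 + (8 + (-3)**2 + 4*(-3))) + 12090 = 77*(22 + (8 + 9 - 12)) + 12090 = 77*(22 + 5) + 12090 = 77*27 + 12090 = 2079 + 12090 = 14169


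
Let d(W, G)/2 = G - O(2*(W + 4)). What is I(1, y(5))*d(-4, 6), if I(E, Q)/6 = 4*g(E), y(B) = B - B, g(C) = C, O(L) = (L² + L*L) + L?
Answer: 288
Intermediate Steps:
O(L) = L + 2*L² (O(L) = (L² + L²) + L = 2*L² + L = L + 2*L²)
y(B) = 0
I(E, Q) = 24*E (I(E, Q) = 6*(4*E) = 24*E)
d(W, G) = 2*G - 2*(8 + 2*W)*(17 + 4*W) (d(W, G) = 2*(G - 2*(W + 4)*(1 + 2*(2*(W + 4)))) = 2*(G - 2*(4 + W)*(1 + 2*(2*(4 + W)))) = 2*(G - (8 + 2*W)*(1 + 2*(8 + 2*W))) = 2*(G - (8 + 2*W)*(1 + (16 + 4*W))) = 2*(G - (8 + 2*W)*(17 + 4*W)) = 2*G - 2*(8 + 2*W)*(17 + 4*W))
I(1, y(5))*d(-4, 6) = (24*1)*(2*6 - 4*(4 - 4)*(17 + 4*(-4))) = 24*(12 - 4*0*(17 - 16)) = 24*(12 - 4*0*1) = 24*(12 + 0) = 24*12 = 288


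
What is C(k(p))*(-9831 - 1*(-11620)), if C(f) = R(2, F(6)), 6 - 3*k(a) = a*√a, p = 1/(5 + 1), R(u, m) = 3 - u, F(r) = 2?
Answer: 1789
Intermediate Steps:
p = ⅙ (p = 1/6 = ⅙ ≈ 0.16667)
k(a) = 2 - a^(3/2)/3 (k(a) = 2 - a*√a/3 = 2 - a^(3/2)/3)
C(f) = 1 (C(f) = 3 - 1*2 = 3 - 2 = 1)
C(k(p))*(-9831 - 1*(-11620)) = 1*(-9831 - 1*(-11620)) = 1*(-9831 + 11620) = 1*1789 = 1789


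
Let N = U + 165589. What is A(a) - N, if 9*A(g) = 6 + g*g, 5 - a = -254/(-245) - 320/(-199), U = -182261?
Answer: 356699050150591/21393450225 ≈ 16673.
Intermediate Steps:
a = 114829/48755 (a = 5 - (-254/(-245) - 320/(-199)) = 5 - (-254*(-1/245) - 320*(-1/199)) = 5 - (254/245 + 320/199) = 5 - 1*128946/48755 = 5 - 128946/48755 = 114829/48755 ≈ 2.3552)
A(g) = 2/3 + g**2/9 (A(g) = (6 + g*g)/9 = (6 + g**2)/9 = 2/3 + g**2/9)
N = -16672 (N = -182261 + 165589 = -16672)
A(a) - N = (2/3 + (114829/48755)**2/9) - 1*(-16672) = (2/3 + (1/9)*(13185699241/2377050025)) + 16672 = (2/3 + 13185699241/21393450225) + 16672 = 27447999391/21393450225 + 16672 = 356699050150591/21393450225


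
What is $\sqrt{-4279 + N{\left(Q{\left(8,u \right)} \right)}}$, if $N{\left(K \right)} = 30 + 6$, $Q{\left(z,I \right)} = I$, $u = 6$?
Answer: $i \sqrt{4243} \approx 65.138 i$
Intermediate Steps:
$N{\left(K \right)} = 36$
$\sqrt{-4279 + N{\left(Q{\left(8,u \right)} \right)}} = \sqrt{-4279 + 36} = \sqrt{-4243} = i \sqrt{4243}$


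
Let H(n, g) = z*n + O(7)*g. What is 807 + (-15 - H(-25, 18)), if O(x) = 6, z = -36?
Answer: -216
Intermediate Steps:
H(n, g) = -36*n + 6*g
807 + (-15 - H(-25, 18)) = 807 + (-15 - (-36*(-25) + 6*18)) = 807 + (-15 - (900 + 108)) = 807 + (-15 - 1*1008) = 807 + (-15 - 1008) = 807 - 1023 = -216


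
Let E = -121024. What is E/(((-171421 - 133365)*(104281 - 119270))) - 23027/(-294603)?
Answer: 52580876458543/672937674900231 ≈ 0.078136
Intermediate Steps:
E/(((-171421 - 133365)*(104281 - 119270))) - 23027/(-294603) = -121024*1/((-171421 - 133365)*(104281 - 119270)) - 23027/(-294603) = -121024/((-304786*(-14989))) - 23027*(-1/294603) = -121024/4568437354 + 23027/294603 = -121024*1/4568437354 + 23027/294603 = -60512/2284218677 + 23027/294603 = 52580876458543/672937674900231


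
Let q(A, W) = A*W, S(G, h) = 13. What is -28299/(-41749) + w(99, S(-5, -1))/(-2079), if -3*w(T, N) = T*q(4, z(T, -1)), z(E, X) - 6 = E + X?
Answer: 19150421/2630187 ≈ 7.2810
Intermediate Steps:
z(E, X) = 6 + E + X (z(E, X) = 6 + (E + X) = 6 + E + X)
w(T, N) = -T*(20 + 4*T)/3 (w(T, N) = -T*4*(6 + T - 1)/3 = -T*4*(5 + T)/3 = -T*(20 + 4*T)/3)
-28299/(-41749) + w(99, S(-5, -1))/(-2079) = -28299/(-41749) - 4/3*99*(5 + 99)/(-2079) = -28299*(-1/41749) - 4/3*99*104*(-1/2079) = 28299/41749 - 13728*(-1/2079) = 28299/41749 + 416/63 = 19150421/2630187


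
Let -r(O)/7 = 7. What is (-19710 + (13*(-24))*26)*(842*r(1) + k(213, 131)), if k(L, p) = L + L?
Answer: 1136027904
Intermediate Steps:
r(O) = -49 (r(O) = -7*7 = -49)
k(L, p) = 2*L
(-19710 + (13*(-24))*26)*(842*r(1) + k(213, 131)) = (-19710 + (13*(-24))*26)*(842*(-49) + 2*213) = (-19710 - 312*26)*(-41258 + 426) = (-19710 - 8112)*(-40832) = -27822*(-40832) = 1136027904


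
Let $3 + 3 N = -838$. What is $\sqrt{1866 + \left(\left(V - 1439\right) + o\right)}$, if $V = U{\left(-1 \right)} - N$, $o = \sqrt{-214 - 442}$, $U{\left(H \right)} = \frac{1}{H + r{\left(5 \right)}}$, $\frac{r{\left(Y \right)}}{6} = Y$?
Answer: $\frac{\sqrt{5354067 + 30276 i \sqrt{41}}}{87} \approx 26.601 + 0.48142 i$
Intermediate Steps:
$N = - \frac{841}{3}$ ($N = -1 + \frac{1}{3} \left(-838\right) = -1 - \frac{838}{3} = - \frac{841}{3} \approx -280.33$)
$r{\left(Y \right)} = 6 Y$
$U{\left(H \right)} = \frac{1}{30 + H}$ ($U{\left(H \right)} = \frac{1}{H + 6 \cdot 5} = \frac{1}{H + 30} = \frac{1}{30 + H}$)
$o = 4 i \sqrt{41}$ ($o = \sqrt{-656} = 4 i \sqrt{41} \approx 25.612 i$)
$V = \frac{24392}{87}$ ($V = \frac{1}{30 - 1} - - \frac{841}{3} = \frac{1}{29} + \frac{841}{3} = \frac{24392}{87} \approx 280.37$)
$\sqrt{1866 + \left(\left(V - 1439\right) + o\right)} = \sqrt{1866 + \left(\left(\frac{24392}{87} - 1439\right) + 4 i \sqrt{41}\right)} = \sqrt{1866 - \left(\frac{100801}{87} - 4 i \sqrt{41}\right)} = \sqrt{\frac{61541}{87} + 4 i \sqrt{41}}$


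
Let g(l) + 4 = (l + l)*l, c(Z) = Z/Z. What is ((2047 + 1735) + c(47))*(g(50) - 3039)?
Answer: 7403331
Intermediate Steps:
c(Z) = 1
g(l) = -4 + 2*l² (g(l) = -4 + (l + l)*l = -4 + (2*l)*l = -4 + 2*l²)
((2047 + 1735) + c(47))*(g(50) - 3039) = ((2047 + 1735) + 1)*((-4 + 2*50²) - 3039) = (3782 + 1)*((-4 + 2*2500) - 3039) = 3783*((-4 + 5000) - 3039) = 3783*(4996 - 3039) = 3783*1957 = 7403331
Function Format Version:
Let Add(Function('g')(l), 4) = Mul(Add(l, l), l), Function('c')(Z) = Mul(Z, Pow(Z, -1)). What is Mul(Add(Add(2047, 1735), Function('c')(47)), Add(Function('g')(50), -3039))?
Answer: 7403331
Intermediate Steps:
Function('c')(Z) = 1
Function('g')(l) = Add(-4, Mul(2, Pow(l, 2))) (Function('g')(l) = Add(-4, Mul(Add(l, l), l)) = Add(-4, Mul(Mul(2, l), l)) = Add(-4, Mul(2, Pow(l, 2))))
Mul(Add(Add(2047, 1735), Function('c')(47)), Add(Function('g')(50), -3039)) = Mul(Add(Add(2047, 1735), 1), Add(Add(-4, Mul(2, Pow(50, 2))), -3039)) = Mul(Add(3782, 1), Add(Add(-4, Mul(2, 2500)), -3039)) = Mul(3783, Add(Add(-4, 5000), -3039)) = Mul(3783, Add(4996, -3039)) = Mul(3783, 1957) = 7403331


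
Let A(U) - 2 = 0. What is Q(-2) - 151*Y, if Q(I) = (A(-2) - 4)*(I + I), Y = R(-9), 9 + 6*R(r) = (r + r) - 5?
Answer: 2440/3 ≈ 813.33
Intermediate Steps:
R(r) = -7/3 + r/3 (R(r) = -3/2 + ((r + r) - 5)/6 = -3/2 + (2*r - 5)/6 = -3/2 + (-5 + 2*r)/6 = -3/2 + (-5/6 + r/3) = -7/3 + r/3)
A(U) = 2 (A(U) = 2 + 0 = 2)
Y = -16/3 (Y = -7/3 + (1/3)*(-9) = -7/3 - 3 = -16/3 ≈ -5.3333)
Q(I) = -4*I (Q(I) = (2 - 4)*(I + I) = -4*I)
Q(-2) - 151*Y = -4*(-2) - 151*(-16/3) = 8 + 2416/3 = 2440/3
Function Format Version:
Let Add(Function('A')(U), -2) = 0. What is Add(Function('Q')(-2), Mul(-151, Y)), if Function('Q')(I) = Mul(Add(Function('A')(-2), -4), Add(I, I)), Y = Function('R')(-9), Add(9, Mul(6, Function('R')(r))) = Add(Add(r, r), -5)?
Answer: Rational(2440, 3) ≈ 813.33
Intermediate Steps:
Function('R')(r) = Add(Rational(-7, 3), Mul(Rational(1, 3), r)) (Function('R')(r) = Add(Rational(-3, 2), Mul(Rational(1, 6), Add(Add(r, r), -5))) = Add(Rational(-3, 2), Mul(Rational(1, 6), Add(Mul(2, r), -5))) = Add(Rational(-3, 2), Mul(Rational(1, 6), Add(-5, Mul(2, r)))) = Add(Rational(-3, 2), Add(Rational(-5, 6), Mul(Rational(1, 3), r))) = Add(Rational(-7, 3), Mul(Rational(1, 3), r)))
Function('A')(U) = 2 (Function('A')(U) = Add(2, 0) = 2)
Y = Rational(-16, 3) (Y = Add(Rational(-7, 3), Mul(Rational(1, 3), -9)) = Add(Rational(-7, 3), -3) = Rational(-16, 3) ≈ -5.3333)
Function('Q')(I) = Mul(-4, I) (Function('Q')(I) = Mul(Add(2, -4), Add(I, I)) = Mul(-2, Mul(2, I)) = Mul(-4, I))
Add(Function('Q')(-2), Mul(-151, Y)) = Add(Mul(-4, -2), Mul(-151, Rational(-16, 3))) = Add(8, Rational(2416, 3)) = Rational(2440, 3)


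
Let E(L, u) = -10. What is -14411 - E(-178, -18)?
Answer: -14401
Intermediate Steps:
-14411 - E(-178, -18) = -14411 - 1*(-10) = -14411 + 10 = -14401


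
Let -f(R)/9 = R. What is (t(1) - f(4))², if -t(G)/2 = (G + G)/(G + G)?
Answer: 1156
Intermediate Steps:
t(G) = -2 (t(G) = -2*(G + G)/(G + G) = -2*2*G/(2*G) = -2*2*G*1/(2*G) = -2*1 = -2)
f(R) = -9*R
(t(1) - f(4))² = (-2 - (-9)*4)² = (-2 - 1*(-36))² = (-2 + 36)² = 34² = 1156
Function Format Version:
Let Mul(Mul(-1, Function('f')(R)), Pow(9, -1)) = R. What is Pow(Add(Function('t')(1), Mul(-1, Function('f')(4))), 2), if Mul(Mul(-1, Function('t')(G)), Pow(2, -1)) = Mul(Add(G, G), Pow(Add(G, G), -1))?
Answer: 1156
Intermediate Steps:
Function('t')(G) = -2 (Function('t')(G) = Mul(-2, Mul(Add(G, G), Pow(Add(G, G), -1))) = Mul(-2, Mul(Mul(2, G), Pow(Mul(2, G), -1))) = Mul(-2, Mul(Mul(2, G), Mul(Rational(1, 2), Pow(G, -1)))) = Mul(-2, 1) = -2)
Function('f')(R) = Mul(-9, R)
Pow(Add(Function('t')(1), Mul(-1, Function('f')(4))), 2) = Pow(Add(-2, Mul(-1, Mul(-9, 4))), 2) = Pow(Add(-2, Mul(-1, -36)), 2) = Pow(Add(-2, 36), 2) = Pow(34, 2) = 1156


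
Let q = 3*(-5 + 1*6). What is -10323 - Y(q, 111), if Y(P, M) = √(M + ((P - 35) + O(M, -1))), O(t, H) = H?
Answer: -10323 - √78 ≈ -10332.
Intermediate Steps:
q = 3 (q = 3*(-5 + 6) = 3*1 = 3)
Y(P, M) = √(-36 + M + P) (Y(P, M) = √(M + ((P - 35) - 1)) = √(M + ((-35 + P) - 1)) = √(M + (-36 + P)) = √(-36 + M + P))
-10323 - Y(q, 111) = -10323 - √(-36 + 111 + 3) = -10323 - √78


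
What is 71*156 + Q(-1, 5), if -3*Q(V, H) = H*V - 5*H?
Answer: 11086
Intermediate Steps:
Q(V, H) = 5*H/3 - H*V/3 (Q(V, H) = -(H*V - 5*H)/3 = -(-5*H + H*V)/3 = 5*H/3 - H*V/3)
71*156 + Q(-1, 5) = 71*156 + (⅓)*5*(5 - 1*(-1)) = 11076 + (⅓)*5*(5 + 1) = 11076 + (⅓)*5*6 = 11076 + 10 = 11086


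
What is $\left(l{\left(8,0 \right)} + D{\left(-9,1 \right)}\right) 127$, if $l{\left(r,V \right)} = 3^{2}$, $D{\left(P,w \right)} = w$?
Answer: $1270$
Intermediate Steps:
$l{\left(r,V \right)} = 9$
$\left(l{\left(8,0 \right)} + D{\left(-9,1 \right)}\right) 127 = \left(9 + 1\right) 127 = 10 \cdot 127 = 1270$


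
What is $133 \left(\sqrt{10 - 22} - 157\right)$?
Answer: $-20881 + 266 i \sqrt{3} \approx -20881.0 + 460.73 i$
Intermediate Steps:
$133 \left(\sqrt{10 - 22} - 157\right) = 133 \left(\sqrt{-12} - 157\right) = 133 \left(2 i \sqrt{3} - 157\right) = 133 \left(-157 + 2 i \sqrt{3}\right) = -20881 + 266 i \sqrt{3}$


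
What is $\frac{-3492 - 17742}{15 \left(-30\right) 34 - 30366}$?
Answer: $\frac{3539}{7611} \approx 0.46498$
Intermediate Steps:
$\frac{-3492 - 17742}{15 \left(-30\right) 34 - 30366} = - \frac{21234}{\left(-450\right) 34 - 30366} = - \frac{21234}{-15300 - 30366} = - \frac{21234}{-45666} = \left(-21234\right) \left(- \frac{1}{45666}\right) = \frac{3539}{7611}$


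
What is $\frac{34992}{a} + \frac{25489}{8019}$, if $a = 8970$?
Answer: $\frac{84872863}{11988405} \approx 7.0796$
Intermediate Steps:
$\frac{34992}{a} + \frac{25489}{8019} = \frac{34992}{8970} + \frac{25489}{8019} = 34992 \cdot \frac{1}{8970} + 25489 \cdot \frac{1}{8019} = \frac{5832}{1495} + \frac{25489}{8019} = \frac{84872863}{11988405}$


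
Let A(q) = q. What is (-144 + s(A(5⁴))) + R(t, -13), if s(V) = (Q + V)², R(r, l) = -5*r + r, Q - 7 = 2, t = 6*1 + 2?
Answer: 401780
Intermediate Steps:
t = 8 (t = 6 + 2 = 8)
Q = 9 (Q = 7 + 2 = 9)
R(r, l) = -4*r
s(V) = (9 + V)²
(-144 + s(A(5⁴))) + R(t, -13) = (-144 + (9 + 5⁴)²) - 4*8 = (-144 + (9 + 625)²) - 32 = (-144 + 634²) - 32 = (-144 + 401956) - 32 = 401812 - 32 = 401780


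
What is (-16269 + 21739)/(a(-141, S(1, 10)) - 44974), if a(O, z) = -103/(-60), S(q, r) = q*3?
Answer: -328200/2698337 ≈ -0.12163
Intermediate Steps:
S(q, r) = 3*q
a(O, z) = 103/60 (a(O, z) = -103*(-1/60) = 103/60)
(-16269 + 21739)/(a(-141, S(1, 10)) - 44974) = (-16269 + 21739)/(103/60 - 44974) = 5470/(-2698337/60) = 5470*(-60/2698337) = -328200/2698337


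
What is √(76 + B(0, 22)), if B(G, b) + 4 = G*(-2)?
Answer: 6*√2 ≈ 8.4853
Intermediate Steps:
B(G, b) = -4 - 2*G (B(G, b) = -4 + G*(-2) = -4 - 2*G)
√(76 + B(0, 22)) = √(76 + (-4 - 2*0)) = √(76 + (-4 + 0)) = √(76 - 4) = √72 = 6*√2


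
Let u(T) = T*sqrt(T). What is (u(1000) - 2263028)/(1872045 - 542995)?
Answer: -1131514/664525 + 200*sqrt(10)/26581 ≈ -1.6789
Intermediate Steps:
u(T) = T**(3/2)
(u(1000) - 2263028)/(1872045 - 542995) = (1000**(3/2) - 2263028)/(1872045 - 542995) = (10000*sqrt(10) - 2263028)/1329050 = (-2263028 + 10000*sqrt(10))*(1/1329050) = -1131514/664525 + 200*sqrt(10)/26581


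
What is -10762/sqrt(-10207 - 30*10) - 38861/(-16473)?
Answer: 38861/16473 + 10762*I*sqrt(10507)/10507 ≈ 2.3591 + 104.99*I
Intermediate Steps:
-10762/sqrt(-10207 - 30*10) - 38861/(-16473) = -10762/sqrt(-10207 - 300) - 38861*(-1/16473) = -10762*(-I*sqrt(10507)/10507) + 38861/16473 = -(-10762)*I*sqrt(10507)/10507 + 38861/16473 = 10762*I*sqrt(10507)/10507 + 38861/16473 = 38861/16473 + 10762*I*sqrt(10507)/10507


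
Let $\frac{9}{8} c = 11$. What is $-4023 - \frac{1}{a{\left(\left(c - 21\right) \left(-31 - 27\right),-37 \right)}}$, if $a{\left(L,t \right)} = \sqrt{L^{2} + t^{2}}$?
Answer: $-4023 - \frac{9 \sqrt{34427053}}{34427053} \approx -4023.0$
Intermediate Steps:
$c = \frac{88}{9}$ ($c = \frac{8}{9} \cdot 11 = \frac{88}{9} \approx 9.7778$)
$-4023 - \frac{1}{a{\left(\left(c - 21\right) \left(-31 - 27\right),-37 \right)}} = -4023 - \frac{1}{\sqrt{\left(\left(\frac{88}{9} - 21\right) \left(-31 - 27\right)\right)^{2} + \left(-37\right)^{2}}} = -4023 - \frac{1}{\sqrt{\left(\left(- \frac{101}{9}\right) \left(-58\right)\right)^{2} + 1369}} = -4023 - \frac{1}{\sqrt{\left(\frac{5858}{9}\right)^{2} + 1369}} = -4023 - \frac{1}{\sqrt{\frac{34316164}{81} + 1369}} = -4023 - \frac{1}{\sqrt{\frac{34427053}{81}}} = -4023 - \frac{1}{\frac{1}{9} \sqrt{34427053}} = -4023 - \frac{9 \sqrt{34427053}}{34427053}$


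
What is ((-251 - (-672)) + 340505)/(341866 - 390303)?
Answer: -340926/48437 ≈ -7.0385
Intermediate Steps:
((-251 - (-672)) + 340505)/(341866 - 390303) = ((-251 - 168*(-4)) + 340505)/(-48437) = ((-251 + 672) + 340505)*(-1/48437) = (421 + 340505)*(-1/48437) = 340926*(-1/48437) = -340926/48437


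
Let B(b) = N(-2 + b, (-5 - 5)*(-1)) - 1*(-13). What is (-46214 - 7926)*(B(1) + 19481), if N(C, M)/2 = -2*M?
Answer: -1053239560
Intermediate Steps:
N(C, M) = -4*M (N(C, M) = 2*(-2*M) = -4*M)
B(b) = -27 (B(b) = -4*(-5 - 5)*(-1) - 1*(-13) = -(-40)*(-1) + 13 = -4*10 + 13 = -40 + 13 = -27)
(-46214 - 7926)*(B(1) + 19481) = (-46214 - 7926)*(-27 + 19481) = -54140*19454 = -1053239560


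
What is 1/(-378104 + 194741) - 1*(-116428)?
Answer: 21348587363/183363 ≈ 1.1643e+5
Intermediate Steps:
1/(-378104 + 194741) - 1*(-116428) = 1/(-183363) + 116428 = -1/183363 + 116428 = 21348587363/183363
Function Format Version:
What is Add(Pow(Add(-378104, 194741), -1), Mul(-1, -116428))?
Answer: Rational(21348587363, 183363) ≈ 1.1643e+5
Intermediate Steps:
Add(Pow(Add(-378104, 194741), -1), Mul(-1, -116428)) = Add(Pow(-183363, -1), 116428) = Add(Rational(-1, 183363), 116428) = Rational(21348587363, 183363)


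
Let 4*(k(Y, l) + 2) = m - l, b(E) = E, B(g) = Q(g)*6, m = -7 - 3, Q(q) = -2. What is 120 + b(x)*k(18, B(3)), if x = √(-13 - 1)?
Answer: 120 - 3*I*√14/2 ≈ 120.0 - 5.6125*I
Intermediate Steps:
m = -10
x = I*√14 (x = √(-14) = I*√14 ≈ 3.7417*I)
B(g) = -12 (B(g) = -2*6 = -12)
k(Y, l) = -9/2 - l/4 (k(Y, l) = -2 + (-10 - l)/4 = -2 + (-5/2 - l/4) = -9/2 - l/4)
120 + b(x)*k(18, B(3)) = 120 + (I*√14)*(-9/2 - ¼*(-12)) = 120 + (I*√14)*(-9/2 + 3) = 120 + (I*√14)*(-3/2) = 120 - 3*I*√14/2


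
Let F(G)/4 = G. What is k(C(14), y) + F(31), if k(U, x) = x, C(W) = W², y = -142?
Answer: -18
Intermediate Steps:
F(G) = 4*G
k(C(14), y) + F(31) = -142 + 4*31 = -142 + 124 = -18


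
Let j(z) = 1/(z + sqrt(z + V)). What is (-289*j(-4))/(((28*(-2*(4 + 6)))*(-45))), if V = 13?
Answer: 289/25200 ≈ 0.011468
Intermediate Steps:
j(z) = 1/(z + sqrt(13 + z)) (j(z) = 1/(z + sqrt(z + 13)) = 1/(z + sqrt(13 + z)))
(-289*j(-4))/(((28*(-2*(4 + 6)))*(-45))) = (-289/(-4 + sqrt(13 - 4)))/(((28*(-2*(4 + 6)))*(-45))) = (-289/(-4 + sqrt(9)))/(((28*(-2*10))*(-45))) = (-289/(-4 + 3))/(((28*(-20))*(-45))) = (-289/(-1))/((-560*(-45))) = -289*(-1)/25200 = 289*(1/25200) = 289/25200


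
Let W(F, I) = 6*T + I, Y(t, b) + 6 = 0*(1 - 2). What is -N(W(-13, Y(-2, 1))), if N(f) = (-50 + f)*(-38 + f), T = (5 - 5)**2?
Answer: -2464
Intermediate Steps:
T = 0 (T = 0**2 = 0)
Y(t, b) = -6 (Y(t, b) = -6 + 0*(1 - 2) = -6 + 0*(-1) = -6 + 0 = -6)
W(F, I) = I (W(F, I) = 6*0 + I = 0 + I = I)
-N(W(-13, Y(-2, 1))) = -(1900 + (-6)**2 - 88*(-6)) = -(1900 + 36 + 528) = -1*2464 = -2464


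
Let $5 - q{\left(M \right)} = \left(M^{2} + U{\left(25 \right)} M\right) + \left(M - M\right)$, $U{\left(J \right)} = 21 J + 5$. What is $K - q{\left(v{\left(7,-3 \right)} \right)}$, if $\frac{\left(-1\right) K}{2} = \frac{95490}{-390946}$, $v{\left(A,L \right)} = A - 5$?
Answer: $\frac{207101397}{195473} \approx 1059.5$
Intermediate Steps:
$U{\left(J \right)} = 5 + 21 J$
$v{\left(A,L \right)} = -5 + A$
$K = \frac{95490}{195473}$ ($K = - 2 \frac{95490}{-390946} = - 2 \cdot 95490 \left(- \frac{1}{390946}\right) = \left(-2\right) \left(- \frac{47745}{195473}\right) = \frac{95490}{195473} \approx 0.48851$)
$q{\left(M \right)} = 5 - M^{2} - 530 M$ ($q{\left(M \right)} = 5 - \left(\left(M^{2} + \left(5 + 21 \cdot 25\right) M\right) + \left(M - M\right)\right) = 5 - \left(\left(M^{2} + \left(5 + 525\right) M\right) + 0\right) = 5 - \left(\left(M^{2} + 530 M\right) + 0\right) = 5 - \left(M^{2} + 530 M\right) = 5 - M^{2} - 530 M$)
$K - q{\left(v{\left(7,-3 \right)} \right)} = \frac{95490}{195473} - \left(5 - \left(-5 + 7\right)^{2} - 530 \left(-5 + 7\right)\right) = \frac{95490}{195473} - \left(5 - 2^{2} - 1060\right) = \frac{95490}{195473} - \left(5 - 4 - 1060\right) = \frac{95490}{195473} - -1059 = \frac{95490}{195473} + 1059 = \frac{207101397}{195473}$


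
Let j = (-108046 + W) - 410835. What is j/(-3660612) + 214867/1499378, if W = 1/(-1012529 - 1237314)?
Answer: 293331432047956977/1029048396404450354 ≈ 0.28505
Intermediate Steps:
W = -1/2249843 (W = 1/(-2249843) = -1/2249843 ≈ -4.4448e-7)
j = -1167400785684/2249843 (j = (-108046 - 1/2249843) - 410835 = -243086536779/2249843 - 410835 = -1167400785684/2249843 ≈ -5.1888e+5)
j/(-3660612) + 214867/1499378 = -1167400785684/2249843/(-3660612) + 214867/1499378 = -1167400785684/2249843*(-1/3660612) + 214867*(1/1499378) = 97283398807/686316856993 + 214867/1499378 = 293331432047956977/1029048396404450354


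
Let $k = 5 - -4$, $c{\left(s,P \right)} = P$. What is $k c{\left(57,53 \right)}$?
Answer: $477$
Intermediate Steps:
$k = 9$ ($k = 5 + 4 = 9$)
$k c{\left(57,53 \right)} = 9 \cdot 53 = 477$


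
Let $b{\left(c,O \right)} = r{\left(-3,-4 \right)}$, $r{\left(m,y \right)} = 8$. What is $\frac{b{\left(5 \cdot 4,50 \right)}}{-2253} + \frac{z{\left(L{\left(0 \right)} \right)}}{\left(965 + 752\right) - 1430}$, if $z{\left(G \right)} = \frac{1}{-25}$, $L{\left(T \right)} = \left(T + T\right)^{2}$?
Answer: $- \frac{59653}{16165275} \approx -0.0036902$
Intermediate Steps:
$L{\left(T \right)} = 4 T^{2}$ ($L{\left(T \right)} = \left(2 T\right)^{2} = 4 T^{2}$)
$b{\left(c,O \right)} = 8$
$z{\left(G \right)} = - \frac{1}{25}$
$\frac{b{\left(5 \cdot 4,50 \right)}}{-2253} + \frac{z{\left(L{\left(0 \right)} \right)}}{\left(965 + 752\right) - 1430} = \frac{8}{-2253} - \frac{1}{25 \left(\left(965 + 752\right) - 1430\right)} = 8 \left(- \frac{1}{2253}\right) - \frac{1}{25 \left(1717 - 1430\right)} = - \frac{8}{2253} - \frac{1}{25 \cdot 287} = - \frac{8}{2253} - \frac{1}{7175} = - \frac{59653}{16165275}$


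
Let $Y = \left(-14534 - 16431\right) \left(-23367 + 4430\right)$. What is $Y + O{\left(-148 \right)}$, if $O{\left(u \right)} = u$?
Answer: $586384057$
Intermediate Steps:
$Y = 586384205$ ($Y = \left(-30965\right) \left(-18937\right) = 586384205$)
$Y + O{\left(-148 \right)} = 586384205 - 148 = 586384057$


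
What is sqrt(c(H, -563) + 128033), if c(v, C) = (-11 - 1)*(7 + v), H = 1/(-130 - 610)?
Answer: 2*sqrt(1094763770)/185 ≈ 357.70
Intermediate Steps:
H = -1/740 (H = 1/(-740) = -1/740 ≈ -0.0013514)
c(v, C) = -84 - 12*v (c(v, C) = -12*(7 + v) = -84 - 12*v)
sqrt(c(H, -563) + 128033) = sqrt((-84 - 12*(-1/740)) + 128033) = sqrt((-84 + 3/185) + 128033) = sqrt(-15537/185 + 128033) = sqrt(23670568/185) = 2*sqrt(1094763770)/185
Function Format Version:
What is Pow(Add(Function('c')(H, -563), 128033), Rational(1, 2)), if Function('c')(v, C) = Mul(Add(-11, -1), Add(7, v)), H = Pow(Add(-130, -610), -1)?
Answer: Mul(Rational(2, 185), Pow(1094763770, Rational(1, 2))) ≈ 357.70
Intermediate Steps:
H = Rational(-1, 740) (H = Pow(-740, -1) = Rational(-1, 740) ≈ -0.0013514)
Function('c')(v, C) = Add(-84, Mul(-12, v)) (Function('c')(v, C) = Mul(-12, Add(7, v)) = Add(-84, Mul(-12, v)))
Pow(Add(Function('c')(H, -563), 128033), Rational(1, 2)) = Pow(Add(Add(-84, Mul(-12, Rational(-1, 740))), 128033), Rational(1, 2)) = Pow(Add(Add(-84, Rational(3, 185)), 128033), Rational(1, 2)) = Pow(Add(Rational(-15537, 185), 128033), Rational(1, 2)) = Pow(Rational(23670568, 185), Rational(1, 2)) = Mul(Rational(2, 185), Pow(1094763770, Rational(1, 2)))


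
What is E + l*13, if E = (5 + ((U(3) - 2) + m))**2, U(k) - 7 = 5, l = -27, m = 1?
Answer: -95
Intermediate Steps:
U(k) = 12 (U(k) = 7 + 5 = 12)
E = 256 (E = (5 + ((12 - 2) + 1))**2 = (5 + (10 + 1))**2 = (5 + 11)**2 = 16**2 = 256)
E + l*13 = 256 - 27*13 = 256 - 351 = -95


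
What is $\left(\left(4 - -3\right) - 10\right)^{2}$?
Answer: $9$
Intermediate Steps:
$\left(\left(4 - -3\right) - 10\right)^{2} = \left(\left(4 + 3\right) - 10\right)^{2} = \left(7 - 10\right)^{2} = \left(-3\right)^{2} = 9$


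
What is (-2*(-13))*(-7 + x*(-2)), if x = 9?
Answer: -650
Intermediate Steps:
(-2*(-13))*(-7 + x*(-2)) = (-2*(-13))*(-7 + 9*(-2)) = 26*(-7 - 18) = 26*(-25) = -650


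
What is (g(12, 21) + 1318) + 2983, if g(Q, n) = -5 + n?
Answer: 4317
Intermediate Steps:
(g(12, 21) + 1318) + 2983 = ((-5 + 21) + 1318) + 2983 = (16 + 1318) + 2983 = 1334 + 2983 = 4317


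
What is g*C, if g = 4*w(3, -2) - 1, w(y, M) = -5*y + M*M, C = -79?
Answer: 3555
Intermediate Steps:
w(y, M) = M² - 5*y (w(y, M) = -5*y + M² = M² - 5*y)
g = -45 (g = 4*((-2)² - 5*3) - 1 = 4*(4 - 15) - 1 = 4*(-11) - 1 = -44 - 1 = -45)
g*C = -45*(-79) = 3555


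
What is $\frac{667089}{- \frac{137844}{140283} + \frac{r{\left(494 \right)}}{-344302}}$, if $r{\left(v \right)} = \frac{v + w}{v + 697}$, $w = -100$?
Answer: $- \frac{2131903909866093363}{3140270747395} \approx -6.7889 \cdot 10^{5}$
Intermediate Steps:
$r{\left(v \right)} = \frac{-100 + v}{697 + v}$ ($r{\left(v \right)} = \frac{v - 100}{v + 697} = \frac{-100 + v}{697 + v}$)
$\frac{667089}{- \frac{137844}{140283} + \frac{r{\left(494 \right)}}{-344302}} = \frac{667089}{- \frac{137844}{140283} + \frac{\frac{1}{697 + 494} \left(-100 + 494\right)}{-344302}} = \frac{667089}{\left(-137844\right) \frac{1}{140283} + \frac{1}{1191} \cdot 394 \left(- \frac{1}{344302}\right)} = \frac{667089}{- \frac{15316}{15587} + \frac{1}{1191} \cdot 394 \left(- \frac{1}{344302}\right)} = \frac{667089}{- \frac{15316}{15587} + \frac{394}{1191} \left(- \frac{1}{344302}\right)} = \frac{667089}{- \frac{15316}{15587} - \frac{197}{205031841}} = \frac{667089}{- \frac{3140270747395}{3195831305667}} = 667089 \left(- \frac{3195831305667}{3140270747395}\right) = - \frac{2131903909866093363}{3140270747395}$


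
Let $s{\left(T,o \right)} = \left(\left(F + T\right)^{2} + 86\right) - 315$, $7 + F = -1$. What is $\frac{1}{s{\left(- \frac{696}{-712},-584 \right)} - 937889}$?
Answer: $- \frac{7921}{7430442053} \approx -1.066 \cdot 10^{-6}$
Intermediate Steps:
$F = -8$ ($F = -7 - 1 = -8$)
$s{\left(T,o \right)} = -229 + \left(-8 + T\right)^{2}$ ($s{\left(T,o \right)} = \left(\left(-8 + T\right)^{2} + 86\right) - 315 = \left(86 + \left(-8 + T\right)^{2}\right) - 315 = -229 + \left(-8 + T\right)^{2}$)
$\frac{1}{s{\left(- \frac{696}{-712},-584 \right)} - 937889} = \frac{1}{\left(-229 + \left(-8 - \frac{696}{-712}\right)^{2}\right) - 937889} = \frac{1}{\left(-229 + \left(-8 - - \frac{87}{89}\right)^{2}\right) - 937889} = \frac{1}{\left(-229 + \left(-8 + \frac{87}{89}\right)^{2}\right) - 937889} = \frac{1}{\left(-229 + \left(- \frac{625}{89}\right)^{2}\right) - 937889} = \frac{1}{\left(-229 + \frac{390625}{7921}\right) - 937889} = \frac{1}{- \frac{1423284}{7921} - 937889} = \frac{1}{- \frac{7430442053}{7921}} = - \frac{7921}{7430442053}$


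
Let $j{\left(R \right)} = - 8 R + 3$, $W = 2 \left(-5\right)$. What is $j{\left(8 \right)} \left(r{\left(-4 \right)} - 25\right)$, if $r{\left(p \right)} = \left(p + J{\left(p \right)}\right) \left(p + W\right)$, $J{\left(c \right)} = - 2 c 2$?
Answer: $11773$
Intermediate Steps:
$J{\left(c \right)} = - 4 c$
$W = -10$
$j{\left(R \right)} = 3 - 8 R$
$r{\left(p \right)} = - 3 p \left(-10 + p\right)$ ($r{\left(p \right)} = \left(p - 4 p\right) \left(p - 10\right) = - 3 p \left(-10 + p\right)$)
$j{\left(8 \right)} \left(r{\left(-4 \right)} - 25\right) = \left(3 - 64\right) \left(3 \left(-4\right) \left(10 - -4\right) - 25\right) = \left(3 - 64\right) \left(3 \left(-4\right) \left(10 + 4\right) - 25\right) = - 61 \left(3 \left(-4\right) 14 - 25\right) = - 61 \left(-168 - 25\right) = \left(-61\right) \left(-193\right) = 11773$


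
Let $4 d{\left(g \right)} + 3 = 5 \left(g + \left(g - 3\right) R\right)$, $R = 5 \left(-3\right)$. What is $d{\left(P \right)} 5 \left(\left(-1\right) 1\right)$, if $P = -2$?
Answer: $- \frac{905}{2} \approx -452.5$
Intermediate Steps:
$R = -15$
$d{\left(g \right)} = \frac{111}{2} - \frac{35 g}{2}$ ($d{\left(g \right)} = - \frac{3}{4} + \frac{5 \left(g + \left(g - 3\right) \left(-15\right)\right)}{4} = - \frac{3}{4} + \frac{5 \left(g + \left(-3 + g\right) \left(-15\right)\right)}{4} = - \frac{3}{4} + \frac{5 \left(g - \left(-45 + 15 g\right)\right)}{4} = - \frac{3}{4} + \frac{5 \left(45 - 14 g\right)}{4} = - \frac{3}{4} + \frac{225 - 70 g}{4} = - \frac{3}{4} - \left(- \frac{225}{4} + \frac{35 g}{2}\right) = \frac{111}{2} - \frac{35 g}{2}$)
$d{\left(P \right)} 5 \left(\left(-1\right) 1\right) = \left(\frac{111}{2} - -35\right) 5 \left(\left(-1\right) 1\right) = \left(\frac{111}{2} + 35\right) 5 \left(-1\right) = \frac{181}{2} \cdot 5 \left(-1\right) = \frac{905}{2} \left(-1\right) = - \frac{905}{2}$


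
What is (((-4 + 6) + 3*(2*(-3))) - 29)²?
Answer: 2025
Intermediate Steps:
(((-4 + 6) + 3*(2*(-3))) - 29)² = ((2 + 3*(-6)) - 29)² = ((2 - 18) - 29)² = (-16 - 29)² = (-45)² = 2025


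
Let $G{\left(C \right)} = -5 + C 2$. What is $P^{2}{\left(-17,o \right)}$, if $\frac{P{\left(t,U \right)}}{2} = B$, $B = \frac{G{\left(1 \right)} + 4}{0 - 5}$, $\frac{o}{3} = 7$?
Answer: $\frac{4}{25} \approx 0.16$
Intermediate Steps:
$o = 21$ ($o = 3 \cdot 7 = 21$)
$G{\left(C \right)} = -5 + 2 C$
$B = - \frac{1}{5}$ ($B = \frac{\left(-5 + 2 \cdot 1\right) + 4}{0 - 5} = \frac{\left(-5 + 2\right) + 4}{-5} = \left(-3 + 4\right) \left(- \frac{1}{5}\right) = 1 \left(- \frac{1}{5}\right) = - \frac{1}{5} \approx -0.2$)
$P{\left(t,U \right)} = - \frac{2}{5}$ ($P{\left(t,U \right)} = 2 \left(- \frac{1}{5}\right) = - \frac{2}{5}$)
$P^{2}{\left(-17,o \right)} = \left(- \frac{2}{5}\right)^{2} = \frac{4}{25}$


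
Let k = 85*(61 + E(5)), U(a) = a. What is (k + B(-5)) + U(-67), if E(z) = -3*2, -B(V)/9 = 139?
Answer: 3357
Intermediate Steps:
B(V) = -1251 (B(V) = -9*139 = -1251)
E(z) = -6
k = 4675 (k = 85*(61 - 6) = 85*55 = 4675)
(k + B(-5)) + U(-67) = (4675 - 1251) - 67 = 3424 - 67 = 3357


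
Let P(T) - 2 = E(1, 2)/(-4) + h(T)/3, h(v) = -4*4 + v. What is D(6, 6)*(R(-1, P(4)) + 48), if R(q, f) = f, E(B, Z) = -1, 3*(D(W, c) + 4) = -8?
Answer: -925/3 ≈ -308.33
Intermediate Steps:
D(W, c) = -20/3 (D(W, c) = -4 + (⅓)*(-8) = -4 - 8/3 = -20/3)
h(v) = -16 + v
P(T) = -37/12 + T/3 (P(T) = 2 + (-1/(-4) + (-16 + T)/3) = 2 + (-1*(-¼) + (-16 + T)*(⅓)) = 2 + (¼ + (-16/3 + T/3)) = 2 + (-61/12 + T/3) = -37/12 + T/3)
D(6, 6)*(R(-1, P(4)) + 48) = -20*((-37/12 + (⅓)*4) + 48)/3 = -20*((-37/12 + 4/3) + 48)/3 = -20*(-7/4 + 48)/3 = -20/3*185/4 = -925/3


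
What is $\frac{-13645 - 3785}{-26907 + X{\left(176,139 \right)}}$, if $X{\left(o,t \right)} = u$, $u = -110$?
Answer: $\frac{17430}{27017} \approx 0.64515$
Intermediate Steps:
$X{\left(o,t \right)} = -110$
$\frac{-13645 - 3785}{-26907 + X{\left(176,139 \right)}} = \frac{-13645 - 3785}{-26907 - 110} = - \frac{17430}{-27017} = \left(-17430\right) \left(- \frac{1}{27017}\right) = \frac{17430}{27017}$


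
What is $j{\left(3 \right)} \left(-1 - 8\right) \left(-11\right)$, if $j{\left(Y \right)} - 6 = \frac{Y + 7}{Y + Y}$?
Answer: $759$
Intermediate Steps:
$j{\left(Y \right)} = 6 + \frac{7 + Y}{2 Y}$ ($j{\left(Y \right)} = 6 + \frac{Y + 7}{Y + Y} = 6 + \frac{7 + Y}{2 Y}$)
$j{\left(3 \right)} \left(-1 - 8\right) \left(-11\right) = \frac{7 + 13 \cdot 3}{2 \cdot 3} \left(-1 - 8\right) \left(-11\right) = \frac{1}{2} \cdot \frac{1}{3} \left(7 + 39\right) \left(-1 - 8\right) \left(-11\right) = \frac{1}{2} \cdot \frac{1}{3} \cdot 46 \left(-9\right) \left(-11\right) = \frac{23}{3} \left(-9\right) \left(-11\right) = \left(-69\right) \left(-11\right) = 759$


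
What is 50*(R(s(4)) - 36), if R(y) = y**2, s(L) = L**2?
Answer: 11000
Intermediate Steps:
50*(R(s(4)) - 36) = 50*((4**2)**2 - 36) = 50*(16**2 - 36) = 50*(256 - 36) = 50*220 = 11000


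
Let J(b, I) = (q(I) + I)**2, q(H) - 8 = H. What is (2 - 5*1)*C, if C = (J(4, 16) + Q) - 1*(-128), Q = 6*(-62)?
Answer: -4068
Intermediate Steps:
q(H) = 8 + H
J(b, I) = (8 + 2*I)**2 (J(b, I) = ((8 + I) + I)**2 = (8 + 2*I)**2)
Q = -372
C = 1356 (C = (4*(4 + 16)**2 - 372) - 1*(-128) = (4*20**2 - 372) + 128 = (4*400 - 372) + 128 = (1600 - 372) + 128 = 1228 + 128 = 1356)
(2 - 5*1)*C = (2 - 5*1)*1356 = (2 - 5)*1356 = -3*1356 = -4068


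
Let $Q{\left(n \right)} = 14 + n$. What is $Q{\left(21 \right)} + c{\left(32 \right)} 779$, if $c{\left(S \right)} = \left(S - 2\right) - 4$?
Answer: $20289$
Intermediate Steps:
$c{\left(S \right)} = -6 + S$ ($c{\left(S \right)} = \left(-2 + S\right) - 4 = -6 + S$)
$Q{\left(21 \right)} + c{\left(32 \right)} 779 = \left(14 + 21\right) + \left(-6 + 32\right) 779 = 35 + 26 \cdot 779 = 35 + 20254 = 20289$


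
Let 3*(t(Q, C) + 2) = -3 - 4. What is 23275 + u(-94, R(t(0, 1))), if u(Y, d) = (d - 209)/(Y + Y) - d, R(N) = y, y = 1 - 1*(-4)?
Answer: 1093741/47 ≈ 23271.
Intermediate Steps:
t(Q, C) = -13/3 (t(Q, C) = -2 + (-3 - 4)/3 = -2 + (1/3)*(-7) = -2 - 7/3 = -13/3)
y = 5 (y = 1 + 4 = 5)
R(N) = 5
u(Y, d) = -d + (-209 + d)/(2*Y) (u(Y, d) = (-209 + d)/((2*Y)) - d = (-209 + d)*(1/(2*Y)) - d = (-209 + d)/(2*Y) - d = -d + (-209 + d)/(2*Y))
23275 + u(-94, R(t(0, 1))) = 23275 + (1/2)*(-209 + 5 - 2*(-94)*5)/(-94) = 23275 + (1/2)*(-1/94)*(-209 + 5 + 940) = 23275 + (1/2)*(-1/94)*736 = 23275 - 184/47 = 1093741/47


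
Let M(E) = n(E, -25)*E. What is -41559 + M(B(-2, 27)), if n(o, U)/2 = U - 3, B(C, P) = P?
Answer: -43071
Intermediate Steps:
n(o, U) = -6 + 2*U (n(o, U) = 2*(U - 3) = 2*(-3 + U) = -6 + 2*U)
M(E) = -56*E (M(E) = (-6 + 2*(-25))*E = (-6 - 50)*E = -56*E)
-41559 + M(B(-2, 27)) = -41559 - 56*27 = -41559 - 1512 = -43071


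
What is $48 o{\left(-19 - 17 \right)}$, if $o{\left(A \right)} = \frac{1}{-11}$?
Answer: $- \frac{48}{11} \approx -4.3636$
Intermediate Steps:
$o{\left(A \right)} = - \frac{1}{11}$
$48 o{\left(-19 - 17 \right)} = 48 \left(- \frac{1}{11}\right) = - \frac{48}{11}$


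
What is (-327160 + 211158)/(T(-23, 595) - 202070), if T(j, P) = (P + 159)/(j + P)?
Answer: 2552044/4445511 ≈ 0.57407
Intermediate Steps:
T(j, P) = (159 + P)/(P + j)
(-327160 + 211158)/(T(-23, 595) - 202070) = (-327160 + 211158)/((159 + 595)/(595 - 23) - 202070) = -116002/(754/572 - 202070) = -116002/((1/572)*754 - 202070) = -116002/(29/22 - 202070) = -116002/(-4445511/22) = -116002*(-22/4445511) = 2552044/4445511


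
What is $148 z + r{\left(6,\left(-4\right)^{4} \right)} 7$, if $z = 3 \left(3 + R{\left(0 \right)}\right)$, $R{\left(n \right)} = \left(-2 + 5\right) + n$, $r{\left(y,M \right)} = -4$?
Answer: $2636$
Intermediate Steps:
$R{\left(n \right)} = 3 + n$
$z = 18$ ($z = 3 \left(3 + \left(3 + 0\right)\right) = 3 \left(3 + 3\right) = 3 \cdot 6 = 18$)
$148 z + r{\left(6,\left(-4\right)^{4} \right)} 7 = 148 \cdot 18 - 28 = 2664 - 28 = 2636$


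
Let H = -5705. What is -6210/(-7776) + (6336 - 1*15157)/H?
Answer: 1926299/821520 ≈ 2.3448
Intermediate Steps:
-6210/(-7776) + (6336 - 1*15157)/H = -6210/(-7776) + (6336 - 1*15157)/(-5705) = -6210*(-1/7776) + (6336 - 15157)*(-1/5705) = 115/144 - 8821*(-1/5705) = 115/144 + 8821/5705 = 1926299/821520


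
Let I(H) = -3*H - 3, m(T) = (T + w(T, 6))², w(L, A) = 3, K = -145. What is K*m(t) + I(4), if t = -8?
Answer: -3640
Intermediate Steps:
m(T) = (3 + T)² (m(T) = (T + 3)² = (3 + T)²)
I(H) = -3 - 3*H
K*m(t) + I(4) = -145*(3 - 8)² + (-3 - 3*4) = -145*(-5)² + (-3 - 12) = -145*25 - 15 = -3625 - 15 = -3640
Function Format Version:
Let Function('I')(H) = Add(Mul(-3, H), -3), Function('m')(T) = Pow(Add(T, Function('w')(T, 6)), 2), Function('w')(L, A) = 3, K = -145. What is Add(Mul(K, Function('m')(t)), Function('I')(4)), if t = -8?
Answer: -3640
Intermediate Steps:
Function('m')(T) = Pow(Add(3, T), 2) (Function('m')(T) = Pow(Add(T, 3), 2) = Pow(Add(3, T), 2))
Function('I')(H) = Add(-3, Mul(-3, H))
Add(Mul(K, Function('m')(t)), Function('I')(4)) = Add(Mul(-145, Pow(Add(3, -8), 2)), Add(-3, Mul(-3, 4))) = Add(Mul(-145, Pow(-5, 2)), Add(-3, -12)) = Add(Mul(-145, 25), -15) = Add(-3625, -15) = -3640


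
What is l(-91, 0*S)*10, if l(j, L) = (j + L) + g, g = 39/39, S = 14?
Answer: -900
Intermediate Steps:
g = 1 (g = 39*(1/39) = 1)
l(j, L) = 1 + L + j (l(j, L) = (j + L) + 1 = (L + j) + 1 = 1 + L + j)
l(-91, 0*S)*10 = (1 + 0*14 - 91)*10 = (1 + 0 - 91)*10 = -90*10 = -900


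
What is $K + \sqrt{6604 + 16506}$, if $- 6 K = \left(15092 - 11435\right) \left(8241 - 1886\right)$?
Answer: $- \frac{7746745}{2} + \sqrt{23110} \approx -3.8732 \cdot 10^{6}$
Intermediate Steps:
$K = - \frac{7746745}{2}$ ($K = - \frac{\left(15092 - 11435\right) \left(8241 - 1886\right)}{6} = - \frac{3657 \cdot 6355}{6} = \left(- \frac{1}{6}\right) 23240235 = - \frac{7746745}{2} \approx -3.8734 \cdot 10^{6}$)
$K + \sqrt{6604 + 16506} = - \frac{7746745}{2} + \sqrt{6604 + 16506} = - \frac{7746745}{2} + \sqrt{23110}$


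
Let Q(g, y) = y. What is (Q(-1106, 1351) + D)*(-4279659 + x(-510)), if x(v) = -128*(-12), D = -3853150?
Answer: 16478469893277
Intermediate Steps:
x(v) = 1536
(Q(-1106, 1351) + D)*(-4279659 + x(-510)) = (1351 - 3853150)*(-4279659 + 1536) = -3851799*(-4278123) = 16478469893277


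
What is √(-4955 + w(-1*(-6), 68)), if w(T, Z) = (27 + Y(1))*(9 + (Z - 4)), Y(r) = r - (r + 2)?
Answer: I*√3130 ≈ 55.946*I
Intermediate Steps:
Y(r) = -2 (Y(r) = r - (2 + r) = r + (-2 - r) = -2)
w(T, Z) = 125 + 25*Z (w(T, Z) = (27 - 2)*(9 + (Z - 4)) = 25*(9 + (-4 + Z)) = 25*(5 + Z) = 125 + 25*Z)
√(-4955 + w(-1*(-6), 68)) = √(-4955 + (125 + 25*68)) = √(-4955 + (125 + 1700)) = √(-4955 + 1825) = √(-3130) = I*√3130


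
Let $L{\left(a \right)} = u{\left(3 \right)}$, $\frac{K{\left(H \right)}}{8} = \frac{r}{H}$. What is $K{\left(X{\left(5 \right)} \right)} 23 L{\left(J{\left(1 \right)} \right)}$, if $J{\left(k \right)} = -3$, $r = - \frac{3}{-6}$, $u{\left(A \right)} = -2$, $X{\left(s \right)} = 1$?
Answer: $-184$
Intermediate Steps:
$r = \frac{1}{2}$ ($r = \left(-3\right) \left(- \frac{1}{6}\right) = \frac{1}{2} \approx 0.5$)
$K{\left(H \right)} = \frac{4}{H}$ ($K{\left(H \right)} = 8 \frac{1}{2 H} = \frac{4}{H}$)
$L{\left(a \right)} = -2$
$K{\left(X{\left(5 \right)} \right)} 23 L{\left(J{\left(1 \right)} \right)} = \frac{4}{1} \cdot 23 \left(-2\right) = 4 \cdot 1 \cdot 23 \left(-2\right) = 4 \cdot 23 \left(-2\right) = 92 \left(-2\right) = -184$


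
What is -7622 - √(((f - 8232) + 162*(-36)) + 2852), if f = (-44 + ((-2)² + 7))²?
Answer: -7622 - I*√10123 ≈ -7622.0 - 100.61*I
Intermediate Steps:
f = 1089 (f = (-44 + (4 + 7))² = (-44 + 11)² = (-33)² = 1089)
-7622 - √(((f - 8232) + 162*(-36)) + 2852) = -7622 - √(((1089 - 8232) + 162*(-36)) + 2852) = -7622 - √((-7143 - 5832) + 2852) = -7622 - √(-12975 + 2852) = -7622 - √(-10123) = -7622 - I*√10123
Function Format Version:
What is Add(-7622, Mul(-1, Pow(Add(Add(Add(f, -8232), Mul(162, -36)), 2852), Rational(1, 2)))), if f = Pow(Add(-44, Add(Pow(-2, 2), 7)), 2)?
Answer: Add(-7622, Mul(-1, I, Pow(10123, Rational(1, 2)))) ≈ Add(-7622.0, Mul(-100.61, I))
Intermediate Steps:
f = 1089 (f = Pow(Add(-44, Add(4, 7)), 2) = Pow(Add(-44, 11), 2) = Pow(-33, 2) = 1089)
Add(-7622, Mul(-1, Pow(Add(Add(Add(f, -8232), Mul(162, -36)), 2852), Rational(1, 2)))) = Add(-7622, Mul(-1, Pow(Add(Add(Add(1089, -8232), Mul(162, -36)), 2852), Rational(1, 2)))) = Add(-7622, Mul(-1, Pow(Add(Add(-7143, -5832), 2852), Rational(1, 2)))) = Add(-7622, Mul(-1, Pow(Add(-12975, 2852), Rational(1, 2)))) = Add(-7622, Mul(-1, Pow(-10123, Rational(1, 2)))) = Add(-7622, Mul(-1, Mul(I, Pow(10123, Rational(1, 2))))) = Add(-7622, Mul(-1, I, Pow(10123, Rational(1, 2))))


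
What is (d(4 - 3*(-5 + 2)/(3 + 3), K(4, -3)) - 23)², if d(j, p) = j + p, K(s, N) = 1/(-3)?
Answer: 11449/36 ≈ 318.03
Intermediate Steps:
K(s, N) = -⅓
(d(4 - 3*(-5 + 2)/(3 + 3), K(4, -3)) - 23)² = (((4 - 3*(-5 + 2)/(3 + 3)) - ⅓) - 23)² = (((4 - (-9)/6) - ⅓) - 23)² = (((4 - 3*(-½)) - ⅓) - 23)² = (((4 + 3/2) - ⅓) - 23)² = ((11/2 - ⅓) - 23)² = (31/6 - 23)² = (-107/6)² = 11449/36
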